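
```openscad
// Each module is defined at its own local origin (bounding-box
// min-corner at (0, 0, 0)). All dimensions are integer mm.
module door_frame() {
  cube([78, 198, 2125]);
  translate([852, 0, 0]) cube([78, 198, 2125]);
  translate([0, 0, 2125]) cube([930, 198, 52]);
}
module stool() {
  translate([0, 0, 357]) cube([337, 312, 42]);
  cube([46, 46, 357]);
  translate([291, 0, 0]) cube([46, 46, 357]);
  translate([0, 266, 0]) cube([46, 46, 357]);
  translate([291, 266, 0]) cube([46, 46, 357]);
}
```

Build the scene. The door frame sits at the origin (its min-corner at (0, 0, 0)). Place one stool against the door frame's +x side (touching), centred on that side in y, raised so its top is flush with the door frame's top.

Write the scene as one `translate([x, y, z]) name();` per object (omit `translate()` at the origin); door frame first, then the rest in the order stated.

door_frame();
translate([930, -57, 1778]) stool();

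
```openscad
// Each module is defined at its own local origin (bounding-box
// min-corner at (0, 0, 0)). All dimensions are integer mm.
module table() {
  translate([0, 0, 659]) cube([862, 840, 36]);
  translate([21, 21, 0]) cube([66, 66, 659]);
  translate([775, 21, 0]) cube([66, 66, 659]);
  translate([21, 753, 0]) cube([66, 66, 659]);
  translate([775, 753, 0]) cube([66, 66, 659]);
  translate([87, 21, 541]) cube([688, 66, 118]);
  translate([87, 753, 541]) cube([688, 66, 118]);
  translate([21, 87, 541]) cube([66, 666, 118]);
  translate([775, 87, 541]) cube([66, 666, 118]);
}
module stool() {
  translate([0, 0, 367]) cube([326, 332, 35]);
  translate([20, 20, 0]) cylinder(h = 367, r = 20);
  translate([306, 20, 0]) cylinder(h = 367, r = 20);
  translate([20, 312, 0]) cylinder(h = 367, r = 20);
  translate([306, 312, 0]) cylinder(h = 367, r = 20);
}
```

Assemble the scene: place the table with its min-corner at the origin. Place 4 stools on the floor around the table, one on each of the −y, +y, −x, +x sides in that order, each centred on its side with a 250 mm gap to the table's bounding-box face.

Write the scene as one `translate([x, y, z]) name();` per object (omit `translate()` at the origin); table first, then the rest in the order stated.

table();
translate([268, -582, 0]) stool();
translate([268, 1090, 0]) stool();
translate([-576, 254, 0]) stool();
translate([1112, 254, 0]) stool();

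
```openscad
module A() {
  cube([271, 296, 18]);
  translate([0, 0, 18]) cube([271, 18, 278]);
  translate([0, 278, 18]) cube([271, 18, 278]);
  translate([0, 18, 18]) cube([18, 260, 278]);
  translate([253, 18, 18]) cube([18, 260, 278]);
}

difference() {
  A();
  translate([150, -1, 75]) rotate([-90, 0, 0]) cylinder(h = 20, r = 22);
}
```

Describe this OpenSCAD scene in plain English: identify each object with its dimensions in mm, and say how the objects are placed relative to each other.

A is an open-topped rectangular box: outside dimensions 271×296×296 mm, with a uniform wall and base thickness of 18 mm. The base is a full 271×296 slab on the floor; four walls sit on top of the base. The front and back walls (the −y and +y sides) span the full width; the two side walls fit between them.

The open box has a circular hole of radius 22 mm through its front wall, centred at (x = 150, z = 75).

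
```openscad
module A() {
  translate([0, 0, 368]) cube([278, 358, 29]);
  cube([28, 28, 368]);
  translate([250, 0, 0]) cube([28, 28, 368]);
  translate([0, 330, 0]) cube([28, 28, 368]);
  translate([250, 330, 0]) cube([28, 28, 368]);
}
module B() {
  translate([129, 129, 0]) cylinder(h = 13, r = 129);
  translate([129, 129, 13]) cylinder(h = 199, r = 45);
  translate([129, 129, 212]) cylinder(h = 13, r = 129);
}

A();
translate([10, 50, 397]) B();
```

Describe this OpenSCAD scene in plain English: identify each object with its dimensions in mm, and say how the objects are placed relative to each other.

A is a four-legged stool. The seat is 278×358 mm, 29 mm thick, top at z = 397 mm. It stands on four square legs, each 28×28 mm in cross-section, from z = 0 to the seat underside, each flush with a corner of the seat.

B is a spool: two coaxial disc flanges of radius 129 mm and thickness 13 mm, joined by a core cylinder of radius 45 mm and height 199 mm. The lower flange rests on z = 0 and the three cylinders share a vertical axis.

The spool is on top of the stool, centred.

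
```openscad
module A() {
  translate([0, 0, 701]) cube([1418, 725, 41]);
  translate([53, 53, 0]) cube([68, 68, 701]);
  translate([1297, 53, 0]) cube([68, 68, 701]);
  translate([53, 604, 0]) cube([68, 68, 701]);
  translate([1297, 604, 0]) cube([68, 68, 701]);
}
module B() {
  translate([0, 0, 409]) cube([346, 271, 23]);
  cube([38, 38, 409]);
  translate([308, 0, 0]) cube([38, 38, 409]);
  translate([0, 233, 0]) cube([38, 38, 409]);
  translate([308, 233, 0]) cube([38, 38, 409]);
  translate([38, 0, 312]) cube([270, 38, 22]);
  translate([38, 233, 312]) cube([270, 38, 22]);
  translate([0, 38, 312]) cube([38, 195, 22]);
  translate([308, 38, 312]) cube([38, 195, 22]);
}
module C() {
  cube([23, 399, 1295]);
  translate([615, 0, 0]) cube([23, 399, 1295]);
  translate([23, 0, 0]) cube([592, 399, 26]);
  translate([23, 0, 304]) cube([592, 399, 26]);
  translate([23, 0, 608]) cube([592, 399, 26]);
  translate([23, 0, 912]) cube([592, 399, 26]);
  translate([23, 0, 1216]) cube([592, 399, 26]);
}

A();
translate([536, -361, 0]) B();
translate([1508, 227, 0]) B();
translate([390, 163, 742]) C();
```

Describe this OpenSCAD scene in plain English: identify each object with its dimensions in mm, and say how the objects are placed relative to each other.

A is a table: top 1418 mm (x) × 725 mm (y), 41 mm thick, upper face at z = 742 mm, on four 68×68 mm square legs, each inset 53 mm from the nearest pair of top edges, running from z = 0 to the bottom of the top.

B is a four-legged stool. The seat is a 346×271×23 mm slab whose top surface is at z = 432 mm; four square legs, each 38×38 mm in cross-section, run from the floor (z = 0) to the underside of the seat, each flush with a corner of the seat. Four stretchers, 38 mm wide and 22 mm tall, connect adjacent legs with their undersides at z = 312 mm, each running between the inner faces of the legs it joins and aligned with the legs' outer faces on the other axis.

C is a bookshelf 638 mm wide overall, 399 mm deep and 1295 mm tall. The two sides are 23 mm thick vertical panels. 5 horizontal shelves of 26 mm thickness span between the inner faces of the sides; the lowest shelf sits on the floor and shelves are stacked with a clear vertical gap of 278 mm between each pair.

Two stools sit around the table at the −y, +x sides. The bookshelf is on top of the table, centred.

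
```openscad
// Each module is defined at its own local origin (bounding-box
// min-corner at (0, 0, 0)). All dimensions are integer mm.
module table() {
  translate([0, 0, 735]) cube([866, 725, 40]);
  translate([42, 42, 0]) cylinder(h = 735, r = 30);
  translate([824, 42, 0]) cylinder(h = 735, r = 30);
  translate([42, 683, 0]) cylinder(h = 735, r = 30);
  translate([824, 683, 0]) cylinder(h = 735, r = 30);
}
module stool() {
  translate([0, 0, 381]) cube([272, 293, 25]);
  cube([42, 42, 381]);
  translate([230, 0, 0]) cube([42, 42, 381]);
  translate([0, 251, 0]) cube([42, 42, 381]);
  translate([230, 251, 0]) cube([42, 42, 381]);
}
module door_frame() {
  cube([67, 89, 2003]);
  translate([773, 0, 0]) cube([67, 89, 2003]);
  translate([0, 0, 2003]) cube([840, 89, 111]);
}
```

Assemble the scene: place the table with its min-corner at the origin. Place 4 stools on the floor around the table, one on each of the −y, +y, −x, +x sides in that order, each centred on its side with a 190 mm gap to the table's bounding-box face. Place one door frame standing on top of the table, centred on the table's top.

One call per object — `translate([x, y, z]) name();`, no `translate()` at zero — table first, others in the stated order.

table();
translate([297, -483, 0]) stool();
translate([297, 915, 0]) stool();
translate([-462, 216, 0]) stool();
translate([1056, 216, 0]) stool();
translate([13, 318, 775]) door_frame();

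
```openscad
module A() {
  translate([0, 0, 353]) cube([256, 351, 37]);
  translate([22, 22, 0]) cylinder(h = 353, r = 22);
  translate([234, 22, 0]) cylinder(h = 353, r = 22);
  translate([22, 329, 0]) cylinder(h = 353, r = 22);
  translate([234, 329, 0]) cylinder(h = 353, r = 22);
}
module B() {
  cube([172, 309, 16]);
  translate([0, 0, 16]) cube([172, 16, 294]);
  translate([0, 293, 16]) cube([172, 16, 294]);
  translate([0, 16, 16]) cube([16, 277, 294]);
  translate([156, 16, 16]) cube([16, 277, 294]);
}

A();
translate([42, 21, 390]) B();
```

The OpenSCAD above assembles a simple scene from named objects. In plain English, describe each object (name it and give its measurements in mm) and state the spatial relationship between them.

A is a simple wooden stool: a rectangular seat 256 mm (x) by 351 mm (y), 37 mm thick, top face at z = 390 mm, on four round legs, each 44 mm in diameter. The legs rest on z = 0, each leg's axis is inset half a diameter from the nearest pair of seat edges (so the leg's bounding box is flush with the corner).

B is an open storage box with external size 172×309×310 mm and wall thickness 16 mm (the base is also 16 mm thick). The base covers the whole footprint; the four walls stand on the base, with the y-facing walls full-width and the x-facing walls fitting between their inner faces.

The open box is on top of the stool, centred.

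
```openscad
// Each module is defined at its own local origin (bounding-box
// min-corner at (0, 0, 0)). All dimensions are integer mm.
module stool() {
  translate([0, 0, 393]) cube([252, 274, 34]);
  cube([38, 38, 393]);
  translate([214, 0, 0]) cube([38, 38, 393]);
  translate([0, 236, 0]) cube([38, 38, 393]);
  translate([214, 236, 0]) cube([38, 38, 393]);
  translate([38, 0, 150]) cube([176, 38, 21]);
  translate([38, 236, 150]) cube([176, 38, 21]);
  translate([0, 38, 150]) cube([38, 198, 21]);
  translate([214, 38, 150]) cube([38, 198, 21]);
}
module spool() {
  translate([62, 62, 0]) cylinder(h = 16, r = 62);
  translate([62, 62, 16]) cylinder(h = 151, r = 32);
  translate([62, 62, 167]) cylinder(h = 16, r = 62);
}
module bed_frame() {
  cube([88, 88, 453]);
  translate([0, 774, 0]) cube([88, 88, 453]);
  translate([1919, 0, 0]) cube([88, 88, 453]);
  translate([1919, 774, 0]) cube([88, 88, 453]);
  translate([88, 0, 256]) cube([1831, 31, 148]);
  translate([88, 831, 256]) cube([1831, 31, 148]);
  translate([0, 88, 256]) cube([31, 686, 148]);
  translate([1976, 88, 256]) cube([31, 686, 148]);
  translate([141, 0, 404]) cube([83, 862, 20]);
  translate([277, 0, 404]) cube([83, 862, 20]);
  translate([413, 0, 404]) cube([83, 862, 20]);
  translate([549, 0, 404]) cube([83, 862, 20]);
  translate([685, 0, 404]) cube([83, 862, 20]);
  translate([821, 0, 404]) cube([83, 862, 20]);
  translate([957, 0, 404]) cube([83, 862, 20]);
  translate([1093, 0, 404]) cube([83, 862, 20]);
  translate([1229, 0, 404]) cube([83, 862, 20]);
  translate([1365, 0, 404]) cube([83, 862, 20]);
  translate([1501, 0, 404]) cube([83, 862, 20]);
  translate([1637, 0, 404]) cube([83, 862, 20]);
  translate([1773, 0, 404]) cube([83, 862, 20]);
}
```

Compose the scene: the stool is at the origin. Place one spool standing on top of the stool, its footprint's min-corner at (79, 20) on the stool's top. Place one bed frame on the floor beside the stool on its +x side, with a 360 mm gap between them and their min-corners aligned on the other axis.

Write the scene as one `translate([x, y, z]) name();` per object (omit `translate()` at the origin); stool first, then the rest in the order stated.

stool();
translate([79, 20, 427]) spool();
translate([612, 0, 0]) bed_frame();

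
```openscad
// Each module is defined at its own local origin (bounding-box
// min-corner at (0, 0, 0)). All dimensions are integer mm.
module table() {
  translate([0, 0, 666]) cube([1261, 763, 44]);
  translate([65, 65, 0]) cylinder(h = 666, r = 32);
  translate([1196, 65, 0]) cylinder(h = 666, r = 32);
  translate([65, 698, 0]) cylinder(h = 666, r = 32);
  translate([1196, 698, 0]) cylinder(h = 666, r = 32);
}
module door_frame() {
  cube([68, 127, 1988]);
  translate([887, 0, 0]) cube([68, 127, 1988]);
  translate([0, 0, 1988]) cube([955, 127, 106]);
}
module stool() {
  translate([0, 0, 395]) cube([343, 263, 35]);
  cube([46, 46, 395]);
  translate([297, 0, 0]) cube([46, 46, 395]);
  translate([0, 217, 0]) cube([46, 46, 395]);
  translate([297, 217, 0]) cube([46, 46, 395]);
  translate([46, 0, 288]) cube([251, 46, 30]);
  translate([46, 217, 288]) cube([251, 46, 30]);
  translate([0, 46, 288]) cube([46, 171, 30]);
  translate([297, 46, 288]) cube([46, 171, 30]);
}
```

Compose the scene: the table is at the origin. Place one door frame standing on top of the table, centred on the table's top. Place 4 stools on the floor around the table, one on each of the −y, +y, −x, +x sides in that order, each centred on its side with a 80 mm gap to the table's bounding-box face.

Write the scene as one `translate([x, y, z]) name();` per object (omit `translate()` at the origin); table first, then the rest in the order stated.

table();
translate([153, 318, 710]) door_frame();
translate([459, -343, 0]) stool();
translate([459, 843, 0]) stool();
translate([-423, 250, 0]) stool();
translate([1341, 250, 0]) stool();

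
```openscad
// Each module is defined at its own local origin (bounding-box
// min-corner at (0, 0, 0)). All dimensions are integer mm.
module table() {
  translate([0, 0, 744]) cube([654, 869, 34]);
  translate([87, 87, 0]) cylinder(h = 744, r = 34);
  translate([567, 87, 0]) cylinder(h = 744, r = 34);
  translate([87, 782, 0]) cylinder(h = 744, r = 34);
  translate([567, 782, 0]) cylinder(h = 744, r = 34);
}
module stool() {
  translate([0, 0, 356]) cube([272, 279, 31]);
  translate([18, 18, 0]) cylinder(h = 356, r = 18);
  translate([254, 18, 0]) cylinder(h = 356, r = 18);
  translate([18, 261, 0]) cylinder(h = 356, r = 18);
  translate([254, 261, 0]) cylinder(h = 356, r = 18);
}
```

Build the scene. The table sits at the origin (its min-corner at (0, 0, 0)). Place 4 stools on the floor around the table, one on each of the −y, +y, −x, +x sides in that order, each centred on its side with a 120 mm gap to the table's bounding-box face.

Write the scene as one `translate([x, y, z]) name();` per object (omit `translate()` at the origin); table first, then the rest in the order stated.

table();
translate([191, -399, 0]) stool();
translate([191, 989, 0]) stool();
translate([-392, 295, 0]) stool();
translate([774, 295, 0]) stool();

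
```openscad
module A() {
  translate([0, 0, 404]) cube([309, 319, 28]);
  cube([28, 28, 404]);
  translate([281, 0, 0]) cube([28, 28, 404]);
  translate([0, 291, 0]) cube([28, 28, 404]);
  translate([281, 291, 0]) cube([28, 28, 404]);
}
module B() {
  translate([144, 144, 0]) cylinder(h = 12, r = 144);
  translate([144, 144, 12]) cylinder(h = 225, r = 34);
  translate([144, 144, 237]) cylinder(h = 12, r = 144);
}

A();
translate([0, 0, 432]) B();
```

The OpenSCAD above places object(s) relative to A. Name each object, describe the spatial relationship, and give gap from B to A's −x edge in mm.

A is a stool. B is a spool. The spool is on top of the stool. The gap from the spool to the stool's −x edge is 0 mm.

The spool's min-x is at 0; the stool's min-x is 0; gap = 0 mm.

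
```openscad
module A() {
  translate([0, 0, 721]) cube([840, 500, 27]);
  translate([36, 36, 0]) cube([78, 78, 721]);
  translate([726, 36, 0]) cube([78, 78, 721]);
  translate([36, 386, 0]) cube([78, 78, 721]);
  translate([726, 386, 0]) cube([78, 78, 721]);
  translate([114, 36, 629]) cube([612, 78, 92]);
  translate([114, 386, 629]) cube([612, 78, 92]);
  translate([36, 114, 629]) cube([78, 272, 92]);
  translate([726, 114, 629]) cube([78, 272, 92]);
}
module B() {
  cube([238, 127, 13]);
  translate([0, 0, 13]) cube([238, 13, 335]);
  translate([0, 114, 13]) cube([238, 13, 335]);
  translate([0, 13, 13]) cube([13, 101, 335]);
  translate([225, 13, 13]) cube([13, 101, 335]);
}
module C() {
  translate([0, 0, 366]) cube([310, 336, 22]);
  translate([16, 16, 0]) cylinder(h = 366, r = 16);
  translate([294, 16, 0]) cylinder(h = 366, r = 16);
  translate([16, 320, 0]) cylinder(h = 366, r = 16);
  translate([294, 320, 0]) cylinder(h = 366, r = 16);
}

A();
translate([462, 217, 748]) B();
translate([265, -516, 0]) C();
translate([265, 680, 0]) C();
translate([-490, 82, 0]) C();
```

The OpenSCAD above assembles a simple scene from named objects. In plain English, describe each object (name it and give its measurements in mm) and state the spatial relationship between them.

A is a table with a 840×500 mm rectangular top, 27 mm thick, top surface at z = 748 mm, supported by four 78×78 mm square legs, each inset 36 mm from the nearest pair of top edges, running from the floor. Four apron rails, 78 mm thick and 92 mm tall, run between adjacent legs with their top edges flush with the underside of the top and their outer faces flush with the legs' outer faces.

B is an open-topped rectangular box: outside dimensions 238×127×348 mm, with a uniform wall and base thickness of 13 mm. The base is a full 238×127 slab on the floor; four walls sit on top of the base. The front and back walls (the −y and +y sides) span the full width; the two side walls fit between them.

C is a simple wooden stool: a rectangular seat 310 mm (x) by 336 mm (y), 22 mm thick, top face at z = 388 mm, on four round legs, each 32 mm in diameter. The legs rest on z = 0, each leg's axis is inset half a diameter from the nearest pair of seat edges (so the leg's bounding box is flush with the corner).

The open box is on top of the table. Three stools sit around the table at the −y, +y, −x sides.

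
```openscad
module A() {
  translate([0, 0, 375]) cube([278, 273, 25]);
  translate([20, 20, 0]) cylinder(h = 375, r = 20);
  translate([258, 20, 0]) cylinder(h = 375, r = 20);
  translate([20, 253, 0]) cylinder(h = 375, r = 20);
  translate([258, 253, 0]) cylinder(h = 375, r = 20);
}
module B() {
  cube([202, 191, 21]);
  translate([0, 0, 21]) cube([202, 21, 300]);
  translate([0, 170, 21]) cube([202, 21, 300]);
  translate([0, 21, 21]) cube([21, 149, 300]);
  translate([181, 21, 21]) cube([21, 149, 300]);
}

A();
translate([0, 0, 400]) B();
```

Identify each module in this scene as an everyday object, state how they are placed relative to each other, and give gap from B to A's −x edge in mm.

The open box's min-x is at 0; the stool's min-x is 0; gap = 0 mm.

A is a stool. B is an open box. The open box is on top of the stool. The gap from the open box to the stool's −x edge is 0 mm.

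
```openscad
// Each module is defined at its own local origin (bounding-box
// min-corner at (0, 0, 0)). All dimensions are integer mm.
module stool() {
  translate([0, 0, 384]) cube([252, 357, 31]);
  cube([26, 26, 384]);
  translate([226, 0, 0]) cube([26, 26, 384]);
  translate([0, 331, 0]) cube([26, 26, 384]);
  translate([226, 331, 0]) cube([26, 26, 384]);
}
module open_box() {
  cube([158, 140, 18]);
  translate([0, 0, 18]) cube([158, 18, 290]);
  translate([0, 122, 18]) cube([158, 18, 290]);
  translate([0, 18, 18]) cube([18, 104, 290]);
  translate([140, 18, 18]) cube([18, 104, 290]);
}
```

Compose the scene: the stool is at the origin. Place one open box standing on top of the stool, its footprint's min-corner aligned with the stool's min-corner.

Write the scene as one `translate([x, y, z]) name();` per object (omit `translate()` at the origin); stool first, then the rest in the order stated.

stool();
translate([0, 0, 415]) open_box();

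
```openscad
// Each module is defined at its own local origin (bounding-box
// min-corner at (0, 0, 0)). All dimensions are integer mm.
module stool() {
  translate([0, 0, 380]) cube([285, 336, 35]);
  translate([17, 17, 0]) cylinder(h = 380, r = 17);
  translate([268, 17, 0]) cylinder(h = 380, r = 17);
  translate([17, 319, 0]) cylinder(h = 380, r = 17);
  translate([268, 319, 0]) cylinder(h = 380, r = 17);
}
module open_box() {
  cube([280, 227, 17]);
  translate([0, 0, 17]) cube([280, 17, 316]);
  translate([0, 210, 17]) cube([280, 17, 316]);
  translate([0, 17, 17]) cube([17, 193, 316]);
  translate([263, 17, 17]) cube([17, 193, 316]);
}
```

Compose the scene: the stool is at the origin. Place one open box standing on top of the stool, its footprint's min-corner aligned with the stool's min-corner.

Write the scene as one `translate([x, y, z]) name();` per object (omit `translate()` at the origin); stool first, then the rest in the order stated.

stool();
translate([0, 0, 415]) open_box();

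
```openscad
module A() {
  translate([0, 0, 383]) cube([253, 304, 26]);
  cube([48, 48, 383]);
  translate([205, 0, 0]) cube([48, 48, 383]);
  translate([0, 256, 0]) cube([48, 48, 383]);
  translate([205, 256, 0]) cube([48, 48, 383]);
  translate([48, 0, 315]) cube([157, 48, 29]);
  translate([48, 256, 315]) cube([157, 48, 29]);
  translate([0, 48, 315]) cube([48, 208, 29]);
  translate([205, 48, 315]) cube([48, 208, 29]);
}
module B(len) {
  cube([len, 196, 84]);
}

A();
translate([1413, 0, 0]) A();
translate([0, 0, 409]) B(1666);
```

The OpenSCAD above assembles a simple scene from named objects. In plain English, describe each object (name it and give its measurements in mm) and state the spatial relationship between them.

A is a four-legged stool. The seat is a 253×304×26 mm slab whose top surface is at z = 409 mm; four square legs, each 48×48 mm in cross-section, run from the floor (z = 0) to the underside of the seat, each flush with a corner of the seat. Four stretchers, 48 mm wide and 29 mm tall, connect adjacent legs with their undersides at z = 315 mm, each running between the inner faces of the legs it joins and aligned with the legs' outer faces on the other axis.

B is a rectangular beam 1666 mm long (x), 196 mm deep (y), 84 mm thick (z).

The beam spans the tops of two stools placed 1160 mm apart, resting at z = 409 mm.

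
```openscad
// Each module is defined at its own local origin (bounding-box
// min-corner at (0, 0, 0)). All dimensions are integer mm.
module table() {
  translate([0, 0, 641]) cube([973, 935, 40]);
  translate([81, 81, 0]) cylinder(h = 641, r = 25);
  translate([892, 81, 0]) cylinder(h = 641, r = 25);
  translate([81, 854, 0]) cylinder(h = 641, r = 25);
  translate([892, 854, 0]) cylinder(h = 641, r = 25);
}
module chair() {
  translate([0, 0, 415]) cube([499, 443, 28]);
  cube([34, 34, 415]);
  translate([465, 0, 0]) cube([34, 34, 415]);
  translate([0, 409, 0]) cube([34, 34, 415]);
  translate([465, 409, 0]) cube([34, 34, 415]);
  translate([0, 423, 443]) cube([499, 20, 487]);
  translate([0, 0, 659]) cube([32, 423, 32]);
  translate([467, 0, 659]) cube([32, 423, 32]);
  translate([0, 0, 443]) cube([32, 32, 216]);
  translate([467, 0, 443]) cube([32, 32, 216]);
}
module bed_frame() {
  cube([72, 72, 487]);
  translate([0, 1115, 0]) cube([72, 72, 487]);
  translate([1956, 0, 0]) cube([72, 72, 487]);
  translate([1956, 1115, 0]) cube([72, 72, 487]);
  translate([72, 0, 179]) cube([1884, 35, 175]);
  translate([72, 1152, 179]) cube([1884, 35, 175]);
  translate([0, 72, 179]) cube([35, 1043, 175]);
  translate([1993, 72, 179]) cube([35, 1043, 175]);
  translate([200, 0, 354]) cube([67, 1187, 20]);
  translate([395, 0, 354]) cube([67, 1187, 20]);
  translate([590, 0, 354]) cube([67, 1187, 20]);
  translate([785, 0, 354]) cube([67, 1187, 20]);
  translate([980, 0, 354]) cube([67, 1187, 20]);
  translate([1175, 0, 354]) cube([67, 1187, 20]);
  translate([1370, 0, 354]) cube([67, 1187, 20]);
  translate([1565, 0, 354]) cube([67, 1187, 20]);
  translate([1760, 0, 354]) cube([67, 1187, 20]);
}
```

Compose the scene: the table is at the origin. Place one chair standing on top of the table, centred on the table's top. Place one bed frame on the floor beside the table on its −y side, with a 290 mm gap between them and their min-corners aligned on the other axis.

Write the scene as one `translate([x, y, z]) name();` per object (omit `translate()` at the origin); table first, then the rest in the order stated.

table();
translate([237, 246, 681]) chair();
translate([0, -1477, 0]) bed_frame();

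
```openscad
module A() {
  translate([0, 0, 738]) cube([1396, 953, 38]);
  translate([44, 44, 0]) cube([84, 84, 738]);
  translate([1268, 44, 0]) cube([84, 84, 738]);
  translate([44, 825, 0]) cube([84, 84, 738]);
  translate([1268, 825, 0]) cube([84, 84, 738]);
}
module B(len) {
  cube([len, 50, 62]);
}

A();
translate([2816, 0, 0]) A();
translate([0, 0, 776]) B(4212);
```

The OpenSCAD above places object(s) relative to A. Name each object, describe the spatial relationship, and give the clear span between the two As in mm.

Second table starts at x = 2816; first ends at x = 1396; clear span = 2816 − 1396 = 1420 mm.

A is a table. B is a beam. A beam spans the tops of two tables. The clear span between the two tables is 1420 mm.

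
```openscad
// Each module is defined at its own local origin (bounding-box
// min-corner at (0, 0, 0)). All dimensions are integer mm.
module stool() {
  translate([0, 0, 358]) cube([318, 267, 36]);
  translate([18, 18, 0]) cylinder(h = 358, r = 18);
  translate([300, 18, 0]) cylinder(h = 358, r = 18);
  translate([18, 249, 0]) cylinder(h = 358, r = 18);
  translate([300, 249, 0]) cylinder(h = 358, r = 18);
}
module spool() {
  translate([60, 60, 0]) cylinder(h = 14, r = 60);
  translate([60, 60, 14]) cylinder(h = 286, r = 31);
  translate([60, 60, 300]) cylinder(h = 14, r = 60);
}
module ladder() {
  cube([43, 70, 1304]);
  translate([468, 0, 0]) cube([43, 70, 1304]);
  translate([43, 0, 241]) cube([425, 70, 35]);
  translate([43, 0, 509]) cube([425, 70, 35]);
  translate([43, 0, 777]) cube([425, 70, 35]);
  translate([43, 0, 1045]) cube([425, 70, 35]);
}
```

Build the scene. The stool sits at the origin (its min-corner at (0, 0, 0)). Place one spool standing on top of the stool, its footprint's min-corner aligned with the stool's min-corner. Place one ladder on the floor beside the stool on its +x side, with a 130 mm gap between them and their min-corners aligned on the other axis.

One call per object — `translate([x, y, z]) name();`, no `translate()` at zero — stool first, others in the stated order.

stool();
translate([0, 0, 394]) spool();
translate([448, 0, 0]) ladder();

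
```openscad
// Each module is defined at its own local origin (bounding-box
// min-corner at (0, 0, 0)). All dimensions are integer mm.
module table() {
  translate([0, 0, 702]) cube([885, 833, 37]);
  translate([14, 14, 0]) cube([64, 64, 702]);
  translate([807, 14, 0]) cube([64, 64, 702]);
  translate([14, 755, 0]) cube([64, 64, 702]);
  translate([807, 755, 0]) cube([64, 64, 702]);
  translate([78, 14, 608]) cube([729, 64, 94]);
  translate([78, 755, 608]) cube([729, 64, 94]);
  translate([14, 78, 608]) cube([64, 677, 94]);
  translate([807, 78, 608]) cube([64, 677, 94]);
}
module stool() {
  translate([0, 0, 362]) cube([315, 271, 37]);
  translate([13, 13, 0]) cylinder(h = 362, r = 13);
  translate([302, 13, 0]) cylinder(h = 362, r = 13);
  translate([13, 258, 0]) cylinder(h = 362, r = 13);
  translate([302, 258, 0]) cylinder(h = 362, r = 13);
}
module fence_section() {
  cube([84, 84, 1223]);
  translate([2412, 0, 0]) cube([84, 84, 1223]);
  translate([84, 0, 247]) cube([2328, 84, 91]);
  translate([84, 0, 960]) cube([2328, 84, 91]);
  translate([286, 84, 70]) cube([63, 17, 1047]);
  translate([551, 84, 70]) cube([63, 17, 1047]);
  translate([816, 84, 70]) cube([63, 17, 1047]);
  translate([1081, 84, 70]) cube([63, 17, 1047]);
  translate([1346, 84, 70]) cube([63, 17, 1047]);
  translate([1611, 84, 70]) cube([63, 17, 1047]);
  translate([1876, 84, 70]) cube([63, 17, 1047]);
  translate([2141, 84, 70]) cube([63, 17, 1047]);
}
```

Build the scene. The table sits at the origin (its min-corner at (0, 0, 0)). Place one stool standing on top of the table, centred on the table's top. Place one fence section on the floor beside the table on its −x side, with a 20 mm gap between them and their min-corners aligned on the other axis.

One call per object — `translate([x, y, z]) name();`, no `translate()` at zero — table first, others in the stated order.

table();
translate([285, 281, 739]) stool();
translate([-2516, 0, 0]) fence_section();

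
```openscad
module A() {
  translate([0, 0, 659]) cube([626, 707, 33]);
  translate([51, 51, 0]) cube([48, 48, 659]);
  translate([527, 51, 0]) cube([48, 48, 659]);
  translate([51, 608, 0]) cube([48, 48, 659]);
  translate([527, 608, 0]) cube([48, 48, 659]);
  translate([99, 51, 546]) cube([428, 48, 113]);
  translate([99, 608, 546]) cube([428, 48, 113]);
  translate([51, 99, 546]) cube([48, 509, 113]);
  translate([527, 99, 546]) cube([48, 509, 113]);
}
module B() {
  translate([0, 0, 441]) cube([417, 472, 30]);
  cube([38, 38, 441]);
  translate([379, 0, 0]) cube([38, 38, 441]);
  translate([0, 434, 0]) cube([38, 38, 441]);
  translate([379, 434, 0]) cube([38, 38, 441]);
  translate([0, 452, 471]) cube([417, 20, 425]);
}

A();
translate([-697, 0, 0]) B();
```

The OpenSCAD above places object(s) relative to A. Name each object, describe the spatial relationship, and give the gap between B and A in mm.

The chair's nearest face is 280 mm from the table's −x face.

A is a table. B is a chair. The chair is on the floor beside the table on its −x side. The gap between the chair and the table is 280 mm.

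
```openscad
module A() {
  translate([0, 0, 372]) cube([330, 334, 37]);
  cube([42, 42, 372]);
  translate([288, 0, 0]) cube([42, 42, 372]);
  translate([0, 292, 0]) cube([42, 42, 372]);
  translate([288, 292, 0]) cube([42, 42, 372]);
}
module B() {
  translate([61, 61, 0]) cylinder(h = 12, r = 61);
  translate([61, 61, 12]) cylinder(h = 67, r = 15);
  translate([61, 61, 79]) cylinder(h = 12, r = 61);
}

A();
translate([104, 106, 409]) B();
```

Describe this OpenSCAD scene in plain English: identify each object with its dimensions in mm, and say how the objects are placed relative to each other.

A is a four-legged stool. The seat is 330×334 mm, 37 mm thick, top at z = 409 mm. It stands on four square legs, each 42×42 mm in cross-section, from z = 0 to the seat underside, each flush with a corner of the seat.

B is a spool: two coaxial disc flanges of radius 61 mm and thickness 12 mm, joined by a core cylinder of radius 15 mm and height 67 mm. The lower flange rests on z = 0 and the three cylinders share a vertical axis.

The spool is on top of the stool, centred.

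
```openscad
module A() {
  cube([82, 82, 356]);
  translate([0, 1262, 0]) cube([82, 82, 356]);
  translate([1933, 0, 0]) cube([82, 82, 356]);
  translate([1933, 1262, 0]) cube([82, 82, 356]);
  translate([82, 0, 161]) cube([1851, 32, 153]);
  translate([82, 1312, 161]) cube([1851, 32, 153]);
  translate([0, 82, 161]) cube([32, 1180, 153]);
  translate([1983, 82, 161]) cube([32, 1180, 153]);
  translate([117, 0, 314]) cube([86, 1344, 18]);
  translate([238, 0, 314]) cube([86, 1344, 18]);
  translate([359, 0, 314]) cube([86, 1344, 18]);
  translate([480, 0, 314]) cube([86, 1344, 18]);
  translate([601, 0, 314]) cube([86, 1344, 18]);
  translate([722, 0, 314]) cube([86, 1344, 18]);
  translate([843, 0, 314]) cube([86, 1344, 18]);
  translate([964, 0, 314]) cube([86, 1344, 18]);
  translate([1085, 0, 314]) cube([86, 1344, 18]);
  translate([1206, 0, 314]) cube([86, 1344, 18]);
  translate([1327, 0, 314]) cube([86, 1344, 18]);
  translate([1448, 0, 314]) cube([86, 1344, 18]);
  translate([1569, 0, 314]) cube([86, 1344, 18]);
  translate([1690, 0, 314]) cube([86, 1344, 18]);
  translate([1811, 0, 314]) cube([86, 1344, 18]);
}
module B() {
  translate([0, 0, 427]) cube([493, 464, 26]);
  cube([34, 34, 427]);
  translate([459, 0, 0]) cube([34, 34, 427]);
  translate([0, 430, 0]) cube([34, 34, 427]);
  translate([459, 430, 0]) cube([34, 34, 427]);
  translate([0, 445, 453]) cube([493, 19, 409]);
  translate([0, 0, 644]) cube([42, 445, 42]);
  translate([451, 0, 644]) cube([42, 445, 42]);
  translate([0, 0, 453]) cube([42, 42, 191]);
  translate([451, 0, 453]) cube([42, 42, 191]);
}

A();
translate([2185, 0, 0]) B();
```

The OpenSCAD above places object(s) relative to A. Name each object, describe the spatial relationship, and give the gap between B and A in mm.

The chair's nearest face is 170 mm from the bed frame's +x face.

A is a bed frame. B is a chair. The chair is on the floor beside the bed frame on its +x side. The gap between the chair and the bed frame is 170 mm.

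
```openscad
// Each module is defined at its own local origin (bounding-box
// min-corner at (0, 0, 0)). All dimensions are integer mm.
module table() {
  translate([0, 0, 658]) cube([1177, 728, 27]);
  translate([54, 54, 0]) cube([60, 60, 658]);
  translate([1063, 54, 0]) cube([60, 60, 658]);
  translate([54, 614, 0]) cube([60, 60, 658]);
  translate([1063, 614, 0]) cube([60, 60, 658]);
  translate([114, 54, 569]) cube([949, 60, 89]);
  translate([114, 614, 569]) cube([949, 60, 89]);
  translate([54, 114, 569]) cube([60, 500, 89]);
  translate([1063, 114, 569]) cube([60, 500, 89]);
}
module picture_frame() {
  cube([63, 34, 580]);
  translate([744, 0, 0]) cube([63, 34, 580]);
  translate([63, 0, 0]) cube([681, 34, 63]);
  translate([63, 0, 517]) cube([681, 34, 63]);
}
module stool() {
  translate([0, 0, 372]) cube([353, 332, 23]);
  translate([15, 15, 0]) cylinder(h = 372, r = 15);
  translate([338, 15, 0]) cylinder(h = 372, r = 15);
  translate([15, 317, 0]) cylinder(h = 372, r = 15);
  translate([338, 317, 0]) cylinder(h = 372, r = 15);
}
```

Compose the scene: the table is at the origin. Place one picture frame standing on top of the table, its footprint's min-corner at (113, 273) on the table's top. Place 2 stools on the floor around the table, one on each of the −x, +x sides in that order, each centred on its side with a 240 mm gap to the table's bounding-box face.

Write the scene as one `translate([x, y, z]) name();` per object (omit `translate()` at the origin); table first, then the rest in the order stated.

table();
translate([113, 273, 685]) picture_frame();
translate([-593, 198, 0]) stool();
translate([1417, 198, 0]) stool();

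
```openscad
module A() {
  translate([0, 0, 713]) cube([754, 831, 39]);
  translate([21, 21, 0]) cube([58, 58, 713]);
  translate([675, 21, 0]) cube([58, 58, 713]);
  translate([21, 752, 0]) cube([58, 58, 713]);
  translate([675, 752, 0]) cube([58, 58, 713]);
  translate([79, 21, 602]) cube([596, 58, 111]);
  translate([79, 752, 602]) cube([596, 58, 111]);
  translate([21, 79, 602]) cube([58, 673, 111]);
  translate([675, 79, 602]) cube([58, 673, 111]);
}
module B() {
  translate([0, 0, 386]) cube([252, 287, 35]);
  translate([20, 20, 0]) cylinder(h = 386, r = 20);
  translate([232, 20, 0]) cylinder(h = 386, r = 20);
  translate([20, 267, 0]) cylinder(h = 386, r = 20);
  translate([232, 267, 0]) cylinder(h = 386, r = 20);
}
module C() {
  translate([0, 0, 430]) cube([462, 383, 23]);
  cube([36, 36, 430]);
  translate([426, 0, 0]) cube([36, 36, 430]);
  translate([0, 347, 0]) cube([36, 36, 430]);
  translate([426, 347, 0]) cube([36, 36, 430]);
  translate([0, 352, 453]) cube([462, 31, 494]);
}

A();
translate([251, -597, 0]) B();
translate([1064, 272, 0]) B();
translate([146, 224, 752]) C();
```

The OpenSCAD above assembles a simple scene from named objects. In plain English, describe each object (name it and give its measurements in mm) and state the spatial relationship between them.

A is a rectangular dining table. The top is 754×831×39 mm with its upper surface at z = 752 mm. It stands on four 58×58 mm square legs, each inset 21 mm from the nearest pair of top edges, running from the floor to the underside of the top. Four apron rails, 58 mm thick and 111 mm tall, run between adjacent legs with their top edges flush with the underside of the top and their outer faces flush with the legs' outer faces.

B is a four-legged stool. The seat is a 252×287×35 mm slab whose top surface is at z = 421 mm; four round legs, each 40 mm in diameter, run from the floor (z = 0) to the underside of the seat, each leg's axis is inset half a diameter from the nearest pair of seat edges (so the leg's bounding box is flush with the corner).

C is a chair. The seat is a 462×383×23 mm slab with its top at z = 453 mm, on four 36×36 mm corner legs (flush with the seat edges, standing on z = 0). A flat backrest 31 mm thick, 494 mm tall, spans the full seat width and rises from the seat top along its +y edge, rear face flush with the rear of the seat.

Two stools sit around the table at the −y, +x sides. The chair is on top of the table, centred.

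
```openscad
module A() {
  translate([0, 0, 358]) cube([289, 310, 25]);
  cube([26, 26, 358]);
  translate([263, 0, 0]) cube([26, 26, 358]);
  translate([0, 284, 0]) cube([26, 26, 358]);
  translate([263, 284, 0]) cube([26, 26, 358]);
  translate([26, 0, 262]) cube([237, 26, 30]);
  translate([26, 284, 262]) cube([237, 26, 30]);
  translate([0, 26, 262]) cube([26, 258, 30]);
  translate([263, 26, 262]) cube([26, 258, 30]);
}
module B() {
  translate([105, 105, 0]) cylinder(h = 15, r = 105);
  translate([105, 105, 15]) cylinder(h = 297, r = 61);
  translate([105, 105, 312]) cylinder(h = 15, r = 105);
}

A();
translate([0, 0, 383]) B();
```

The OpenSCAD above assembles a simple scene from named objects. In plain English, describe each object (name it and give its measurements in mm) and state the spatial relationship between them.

A is a four-legged stool. The seat is 289×310 mm, 25 mm thick, top at z = 383 mm. It stands on four square legs, each 26×26 mm in cross-section, from z = 0 to the seat underside, each flush with a corner of the seat. Four stretchers, 26 mm wide and 30 mm tall, connect adjacent legs with their undersides at z = 262 mm, each running between the inner faces of the legs it joins and aligned with the legs' outer faces on the other axis.

B is a spool: two coaxial disc flanges of radius 105 mm and thickness 15 mm, joined by a core cylinder of radius 61 mm and height 297 mm. The lower flange rests on z = 0 and the three cylinders share a vertical axis.

The spool is on top of the stool.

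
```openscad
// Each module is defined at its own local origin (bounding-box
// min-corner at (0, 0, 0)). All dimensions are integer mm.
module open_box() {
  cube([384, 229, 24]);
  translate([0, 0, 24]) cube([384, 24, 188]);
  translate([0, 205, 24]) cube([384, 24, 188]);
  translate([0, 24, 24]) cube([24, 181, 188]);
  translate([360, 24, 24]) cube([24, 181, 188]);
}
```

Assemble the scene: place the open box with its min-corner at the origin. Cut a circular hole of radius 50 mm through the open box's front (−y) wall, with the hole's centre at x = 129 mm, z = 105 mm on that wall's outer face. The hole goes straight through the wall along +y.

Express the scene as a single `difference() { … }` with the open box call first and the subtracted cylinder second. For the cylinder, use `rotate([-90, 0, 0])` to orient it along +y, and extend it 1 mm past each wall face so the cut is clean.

difference() {
  open_box();
  translate([129, -1, 105]) rotate([-90, 0, 0]) cylinder(h = 26, r = 50);
}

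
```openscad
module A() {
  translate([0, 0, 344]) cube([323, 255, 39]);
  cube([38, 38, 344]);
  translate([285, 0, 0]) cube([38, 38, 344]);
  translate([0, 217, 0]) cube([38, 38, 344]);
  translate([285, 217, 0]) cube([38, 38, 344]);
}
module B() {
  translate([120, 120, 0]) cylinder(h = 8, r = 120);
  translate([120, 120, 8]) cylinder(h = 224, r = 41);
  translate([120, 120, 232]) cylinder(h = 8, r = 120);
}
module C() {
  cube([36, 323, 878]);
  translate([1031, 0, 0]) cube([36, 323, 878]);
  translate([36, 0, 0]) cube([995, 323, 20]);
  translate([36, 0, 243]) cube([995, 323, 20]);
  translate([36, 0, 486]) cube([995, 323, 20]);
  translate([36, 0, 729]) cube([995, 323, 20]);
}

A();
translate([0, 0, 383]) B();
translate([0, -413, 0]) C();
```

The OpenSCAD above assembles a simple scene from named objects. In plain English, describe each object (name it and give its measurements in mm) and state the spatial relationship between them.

A is a simple wooden stool: a rectangular seat 323 mm (x) by 255 mm (y), 39 mm thick, top face at z = 383 mm, on four square legs, each 38×38 mm in cross-section. The legs rest on z = 0, each flush with a corner of the seat.

B is a spool: two coaxial disc flanges of radius 120 mm and thickness 8 mm, joined by a core cylinder of radius 41 mm and height 224 mm. The lower flange rests on z = 0 and the three cylinders share a vertical axis.

C is a bookshelf 1067 mm wide overall, 323 mm deep and 878 mm tall. The two sides are 36 mm thick vertical panels. 4 horizontal shelves of 20 mm thickness span between the inner faces of the sides; the lowest shelf sits on the floor and shelves are stacked with a clear vertical gap of 223 mm between each pair.

The spool is on top of the stool. The bookshelf is on the floor beside the stool on its −y side.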